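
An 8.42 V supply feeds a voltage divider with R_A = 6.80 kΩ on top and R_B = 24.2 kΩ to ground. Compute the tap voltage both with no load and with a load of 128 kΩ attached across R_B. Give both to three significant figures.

Unloaded: 6.57 V; loaded: 6.31 V

Open-circuit: V = 8.42 × 24.2/(6.80 + 24.2) = 6.57 V.
With the load, R_B becomes R_B‖R_L = 20.35 kΩ, so V = 8.42 × 20.35/27.15 = 6.31 V.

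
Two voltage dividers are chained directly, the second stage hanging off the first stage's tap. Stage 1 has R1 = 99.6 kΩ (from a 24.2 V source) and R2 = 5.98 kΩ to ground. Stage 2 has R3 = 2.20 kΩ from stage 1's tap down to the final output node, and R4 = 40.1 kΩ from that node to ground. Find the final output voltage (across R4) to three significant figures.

V_out ≈ 1.15 V

Stage 2 presents R3+R4 = 42.30 kΩ as a load on stage 1's tap.
Stage 1's lower leg becomes R2‖(R3+R4) = 5.239 kΩ, so V_mid = 24.2 × 5.239/104.8 = 1.209 V.
Stage 2 is itself unloaded: V_out = V_mid × R4/(R3+R4) = 1.209 × 40.1/42.30 = 1.15 V.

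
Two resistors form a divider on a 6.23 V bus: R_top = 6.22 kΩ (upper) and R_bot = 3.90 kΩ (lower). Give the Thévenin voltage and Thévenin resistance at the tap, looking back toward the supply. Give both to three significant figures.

V_th is the open-circuit tap voltage: 6.23 × 3.90/(6.22 + 3.90) = 2.40 V.
With the supply zeroed, R_top and R_bot appear in parallel from the tap: R_th = R_top‖R_bot = (6.22 × 3.90)/10.12 = 2.40 kΩ.

V_th = 2.40 V, R_th = 2.40 kΩ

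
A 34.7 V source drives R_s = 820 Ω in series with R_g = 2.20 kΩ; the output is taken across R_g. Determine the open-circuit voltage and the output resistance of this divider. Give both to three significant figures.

V_th = 25.3 V, R_th = 597 Ω

V_th is the open-circuit tap voltage: 34.7 × 2200/(820 + 2200) = 25.3 V.
With the supply zeroed, R_s and R_g appear in parallel from the tap: R_th = R_s‖R_g = (820 × 2200)/3020 = 597 Ω.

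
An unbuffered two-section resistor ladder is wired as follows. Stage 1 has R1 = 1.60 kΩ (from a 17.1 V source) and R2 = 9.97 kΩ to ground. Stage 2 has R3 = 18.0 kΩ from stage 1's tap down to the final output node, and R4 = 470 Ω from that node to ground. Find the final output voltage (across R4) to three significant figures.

Stage 2 presents R3+R4 = 18470 Ω as a load on stage 1's tap.
Stage 1's lower leg becomes R2‖(R3+R4) = 6475 Ω, so V_mid = 17.1 × 6475/8075 = 13.71 V.
Stage 2 is itself unloaded: V_out = V_mid × R4/(R3+R4) = 13.71 × 470/18470 = 0.349 V.

V_out ≈ 0.349 V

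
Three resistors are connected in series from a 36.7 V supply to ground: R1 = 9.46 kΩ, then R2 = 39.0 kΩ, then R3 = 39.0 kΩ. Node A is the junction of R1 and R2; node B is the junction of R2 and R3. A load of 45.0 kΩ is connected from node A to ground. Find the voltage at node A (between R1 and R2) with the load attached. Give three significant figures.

V ≈ 27.6 V

Below node A the series string R2+R3 = 78.00 kΩ sits in parallel with the 45.0 kΩ load: 28.54 kΩ.
V_A = 36.7 × 28.54/(9.46 + 28.54) = 27.6 V.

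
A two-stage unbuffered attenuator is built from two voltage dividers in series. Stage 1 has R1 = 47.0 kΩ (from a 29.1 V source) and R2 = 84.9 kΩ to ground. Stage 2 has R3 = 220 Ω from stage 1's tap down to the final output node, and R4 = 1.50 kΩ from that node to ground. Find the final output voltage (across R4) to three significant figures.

V_out ≈ 0.879 V

Stage 2 presents R3+R4 = 1720 Ω as a load on stage 1's tap.
Stage 1's lower leg becomes R2‖(R3+R4) = 1686 Ω, so V_mid = 29.1 × 1686/48690 = 1.008 V.
Stage 2 is itself unloaded: V_out = V_mid × R4/(R3+R4) = 1.008 × 1500/1720 = 0.879 V.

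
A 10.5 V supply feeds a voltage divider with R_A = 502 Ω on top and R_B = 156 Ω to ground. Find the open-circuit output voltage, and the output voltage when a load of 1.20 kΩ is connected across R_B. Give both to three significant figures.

Open-circuit: V = 10.5 × 156/(502 + 156) = 2.49 V.
With the load, R_B becomes R_B‖R_L = 138.1 Ω, so V = 10.5 × 138.1/640.1 = 2.26 V.

Unloaded: 2.49 V; loaded: 2.26 V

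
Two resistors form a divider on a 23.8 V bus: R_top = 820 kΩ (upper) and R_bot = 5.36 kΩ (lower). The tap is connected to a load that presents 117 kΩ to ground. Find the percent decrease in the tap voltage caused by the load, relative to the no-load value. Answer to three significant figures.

4.35 %

The divider's output (Thévenin) resistance is R_top‖R_bot = 5.325 kΩ.
Fractional drop under load = R_th/(R_th + R_L) = 5.325 / (5.325 + 117) = 0.04353.
So the output falls by 4.35 %.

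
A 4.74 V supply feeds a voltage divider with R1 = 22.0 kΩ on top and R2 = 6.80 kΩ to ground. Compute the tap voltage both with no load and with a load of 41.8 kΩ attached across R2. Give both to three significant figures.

Open-circuit: V = 4.74 × 6.80/(22.0 + 6.80) = 1.12 V.
With the load, R2 becomes R2‖R_L = 5.849 kΩ, so V = 4.74 × 5.849/27.85 = 0.995 V.

Unloaded: 1.12 V; loaded: 0.995 V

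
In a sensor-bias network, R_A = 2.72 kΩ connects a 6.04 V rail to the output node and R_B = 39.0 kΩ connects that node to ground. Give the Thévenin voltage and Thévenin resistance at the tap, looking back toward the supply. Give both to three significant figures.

V_th = 5.65 V, R_th = 2.54 kΩ

V_th is the open-circuit tap voltage: 6.04 × 39.0/(2.72 + 39.0) = 5.65 V.
With the supply zeroed, R_A and R_B appear in parallel from the tap: R_th = R_A‖R_B = (2.72 × 39.0)/41.72 = 2.54 kΩ.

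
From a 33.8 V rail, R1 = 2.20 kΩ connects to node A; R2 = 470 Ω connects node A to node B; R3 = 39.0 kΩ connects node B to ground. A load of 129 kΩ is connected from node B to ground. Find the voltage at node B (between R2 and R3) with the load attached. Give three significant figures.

V ≈ 31.0 V

At node B, R3 is in parallel with the load: R3‖R_L = 29950 Ω.
Below node A the resistance is R2 + (R3‖R_L) = 30420 Ω, so V_A = 33.8 × 30420/32620 = 31.52 V.
Then V_B = V_A × (R3‖R_L)/(R2 + R3‖R_L) = 31.52 × 29950/30420 = 31.0 V.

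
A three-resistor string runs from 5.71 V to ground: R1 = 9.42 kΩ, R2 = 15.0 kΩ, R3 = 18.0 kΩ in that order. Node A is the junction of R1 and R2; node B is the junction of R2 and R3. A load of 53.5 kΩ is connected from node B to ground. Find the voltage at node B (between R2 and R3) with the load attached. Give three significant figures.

At node B, R3 is in parallel with the load: R3‖R_L = 13.47 kΩ.
Below node A the resistance is R2 + (R3‖R_L) = 28.47 kΩ, so V_A = 5.71 × 28.47/37.89 = 4.290 V.
Then V_B = V_A × (R3‖R_L)/(R2 + R3‖R_L) = 4.290 × 13.47/28.47 = 2.03 V.

V ≈ 2.03 V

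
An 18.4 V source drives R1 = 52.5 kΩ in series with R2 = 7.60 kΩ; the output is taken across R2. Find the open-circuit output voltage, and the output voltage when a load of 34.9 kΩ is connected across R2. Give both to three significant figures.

Open-circuit: V = 18.4 × 7.60/(52.5 + 7.60) = 2.33 V.
With the load, R2 becomes R2‖R_L = 6.241 kΩ, so V = 18.4 × 6.241/58.74 = 1.95 V.

Unloaded: 2.33 V; loaded: 1.95 V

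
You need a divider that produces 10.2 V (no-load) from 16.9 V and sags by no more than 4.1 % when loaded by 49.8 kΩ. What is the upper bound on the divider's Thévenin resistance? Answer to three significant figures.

R_th ≤ 2.13 kΩ

Loading drop = R_th/(R_th + R_L) ≤ 0.0410, so R_th ≤ R_L · ε/(1−ε) = 49.8 kΩ × 0.0410/0.9590 = 2.13 kΩ.
(Any R1, R2 with R2/(R1+R2) = 0.604 and R1‖R2 ≤ 2.13 kΩ will meet the spec.)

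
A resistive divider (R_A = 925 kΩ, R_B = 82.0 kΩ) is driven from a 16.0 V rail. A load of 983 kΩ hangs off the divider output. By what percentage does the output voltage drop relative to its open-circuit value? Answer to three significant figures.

7.12 %

The divider's output (Thévenin) resistance is R_A‖R_B = 75.32 kΩ.
Fractional drop under load = R_th/(R_th + R_L) = 75.32 / (75.32 + 983) = 0.07117.
So the output falls by 7.12 %.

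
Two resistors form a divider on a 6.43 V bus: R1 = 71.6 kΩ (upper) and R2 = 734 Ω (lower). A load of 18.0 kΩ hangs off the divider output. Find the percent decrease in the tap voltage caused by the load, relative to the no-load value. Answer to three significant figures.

3.88 %

The divider's output (Thévenin) resistance is R1‖R2 = 726.6 Ω.
Fractional drop under load = R_th/(R_th + R_L) = 726.6 / (726.6 + 18000) = 0.03880.
So the output falls by 3.88 %.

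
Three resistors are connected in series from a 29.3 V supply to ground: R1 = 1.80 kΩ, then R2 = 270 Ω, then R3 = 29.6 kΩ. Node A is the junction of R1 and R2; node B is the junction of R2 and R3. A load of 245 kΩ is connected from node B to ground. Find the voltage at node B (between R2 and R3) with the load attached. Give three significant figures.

At node B, R3 is in parallel with the load: R3‖R_L = 26410 Ω.
Below node A the resistance is R2 + (R3‖R_L) = 26680 Ω, so V_A = 29.3 × 26680/28480 = 27.45 V.
Then V_B = V_A × (R3‖R_L)/(R2 + R3‖R_L) = 27.45 × 26410/26680 = 27.2 V.

V ≈ 27.2 V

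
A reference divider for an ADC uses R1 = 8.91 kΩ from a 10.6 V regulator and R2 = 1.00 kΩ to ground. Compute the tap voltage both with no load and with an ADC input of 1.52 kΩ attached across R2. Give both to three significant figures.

Unloaded: 1.07 V; loaded: 0.672 V

Open-circuit: V = 10.6 × 1.00/(8.91 + 1.00) = 1.07 V.
With the load, R2 becomes R2‖R_L = 0.6032 kΩ, so V = 10.6 × 0.6032/9.513 = 0.672 V.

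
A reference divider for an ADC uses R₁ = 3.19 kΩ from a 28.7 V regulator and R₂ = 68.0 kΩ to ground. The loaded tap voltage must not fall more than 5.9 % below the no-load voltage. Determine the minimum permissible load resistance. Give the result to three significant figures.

Output resistance R_th = R₁‖R₂ = (3.19 × 68.0)/71.19 = 3.047 kΩ.
The fractional drop is R_th/(R_th + R_L); requiring this ≤ 0.0590 gives R_L ≥ R_th(1/0.0590 − 1) = 3.047 × 15.95 = 48.6 kΩ.

R_L(min) ≈ 48.6 kΩ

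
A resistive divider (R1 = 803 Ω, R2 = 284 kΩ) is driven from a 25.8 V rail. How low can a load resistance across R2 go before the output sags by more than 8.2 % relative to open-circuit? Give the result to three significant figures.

R_L(min) ≈ 8.96 kΩ

Output resistance R_th = R1‖R2 = (803 × 284000)/284800 = 800.7 Ω.
The fractional drop is R_th/(R_th + R_L); requiring this ≤ 0.0820 gives R_L ≥ R_th(1/0.0820 − 1) = 800.7 × 11.20 = 8.96 kΩ.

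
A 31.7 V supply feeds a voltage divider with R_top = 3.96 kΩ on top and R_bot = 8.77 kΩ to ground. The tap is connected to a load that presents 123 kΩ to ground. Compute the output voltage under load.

V_out ≈ 21.4 V

The load sits in parallel with R_bot: R_bot‖R_L = (8.77 × 123) / (8.77 + 123) = 8.186 kΩ.
V_out = 31.7 × 8.186 / (3.96 + 8.186) = 31.7 × 8.186/12.15 = 21.4 V.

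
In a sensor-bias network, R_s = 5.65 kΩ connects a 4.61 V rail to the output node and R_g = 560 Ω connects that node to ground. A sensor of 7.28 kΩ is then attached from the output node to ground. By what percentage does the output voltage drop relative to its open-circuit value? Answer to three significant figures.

6.54 %

The divider's output (Thévenin) resistance is R_s‖R_g = 509.5 Ω.
Fractional drop under load = R_th/(R_th + R_L) = 509.5 / (509.5 + 7280) = 0.06541.
So the output falls by 6.54 %.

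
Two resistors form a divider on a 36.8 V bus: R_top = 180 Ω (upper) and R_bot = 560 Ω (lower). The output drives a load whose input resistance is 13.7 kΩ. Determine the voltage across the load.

V_out ≈ 27.6 V

The load sits in parallel with R_bot: R_bot‖R_L = (560 × 13700) / (560 + 13700) = 538.0 Ω.
V_out = 36.8 × 538.0 / (180 + 538.0) = 36.8 × 538.0/718.0 = 27.6 V.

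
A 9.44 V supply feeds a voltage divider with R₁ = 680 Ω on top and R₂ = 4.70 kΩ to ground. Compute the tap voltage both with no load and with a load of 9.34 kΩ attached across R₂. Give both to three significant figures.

Unloaded: 8.25 V; loaded: 7.75 V

Open-circuit: V = 9.44 × 4700/(680 + 4700) = 8.25 V.
With the load, R₂ becomes R₂‖R_L = 3127 Ω, so V = 9.44 × 3127/3807 = 7.75 V.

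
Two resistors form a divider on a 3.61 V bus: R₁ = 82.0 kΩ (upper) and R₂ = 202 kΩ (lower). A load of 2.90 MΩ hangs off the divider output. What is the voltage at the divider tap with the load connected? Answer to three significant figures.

V_out ≈ 2.52 V

The load sits in parallel with R₂: R₂‖R_L = (202 × 2900) / (202 + 2900) = 188.8 kΩ.
V_out = 3.61 × 188.8 / (82.0 + 188.8) = 3.61 × 188.8/270.8 = 2.52 V.
(Unloaded it would have been 2.57 V.)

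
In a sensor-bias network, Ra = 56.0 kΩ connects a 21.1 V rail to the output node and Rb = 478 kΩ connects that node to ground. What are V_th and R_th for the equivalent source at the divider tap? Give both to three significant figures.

V_th is the open-circuit tap voltage: 21.1 × 478/(56.0 + 478) = 18.9 V.
With the supply zeroed, Ra and Rb appear in parallel from the tap: R_th = Ra‖Rb = (56.0 × 478)/534.0 = 50.1 kΩ.

V_th = 18.9 V, R_th = 50.1 kΩ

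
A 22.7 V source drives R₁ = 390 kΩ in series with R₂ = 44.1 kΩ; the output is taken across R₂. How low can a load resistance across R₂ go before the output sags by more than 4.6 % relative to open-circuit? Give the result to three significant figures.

Output resistance R_th = R₁‖R₂ = (390 × 44.1)/434.1 = 39.62 kΩ.
The fractional drop is R_th/(R_th + R_L); requiring this ≤ 0.0460 gives R_L ≥ R_th(1/0.0460 − 1) = 39.62 × 20.74 = 822 kΩ.

R_L(min) ≈ 822 kΩ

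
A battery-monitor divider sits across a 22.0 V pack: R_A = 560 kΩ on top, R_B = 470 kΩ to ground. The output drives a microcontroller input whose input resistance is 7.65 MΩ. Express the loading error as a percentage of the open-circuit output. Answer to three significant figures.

The divider's output (Thévenin) resistance is R_A‖R_B = 255.5 kΩ.
Fractional drop under load = R_th/(R_th + R_L) = 255.5 / (255.5 + 7650) = 0.03232.
So the output falls by 3.23 %.

3.23 %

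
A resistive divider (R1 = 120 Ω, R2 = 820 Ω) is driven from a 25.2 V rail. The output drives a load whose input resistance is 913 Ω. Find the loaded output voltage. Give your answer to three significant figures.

The load sits in parallel with R2: R2‖R_L = (820 × 913) / (820 + 913) = 432.0 Ω.
V_out = 25.2 × 432.0 / (120 + 432.0) = 25.2 × 432.0/552.0 = 19.7 V.

V_out ≈ 19.7 V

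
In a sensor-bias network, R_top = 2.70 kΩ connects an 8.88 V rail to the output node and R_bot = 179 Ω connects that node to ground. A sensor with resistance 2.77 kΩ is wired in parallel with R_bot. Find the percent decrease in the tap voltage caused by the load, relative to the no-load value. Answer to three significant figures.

5.71 %

The divider's output (Thévenin) resistance is R_top‖R_bot = 167.9 Ω.
Fractional drop under load = R_th/(R_th + R_L) = 167.9 / (167.9 + 2770) = 0.05714.
So the output falls by 5.71 %.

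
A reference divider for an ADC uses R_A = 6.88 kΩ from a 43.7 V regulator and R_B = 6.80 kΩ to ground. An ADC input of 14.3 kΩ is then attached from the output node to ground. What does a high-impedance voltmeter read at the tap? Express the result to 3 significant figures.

The load sits in parallel with R_B: R_B‖R_L = (6.80 × 14.3) / (6.80 + 14.3) = 4.609 kΩ.
V_out = 43.7 × 4.609 / (6.88 + 4.609) = 43.7 × 4.609/11.49 = 17.5 V.
(Unloaded it would have been 21.7 V.)

V_out ≈ 17.5 V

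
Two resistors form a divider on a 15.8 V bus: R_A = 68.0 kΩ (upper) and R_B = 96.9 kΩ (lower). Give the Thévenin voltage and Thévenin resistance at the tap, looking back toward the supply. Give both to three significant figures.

V_th is the open-circuit tap voltage: 15.8 × 96.9/(68.0 + 96.9) = 9.28 V.
With the supply zeroed, R_A and R_B appear in parallel from the tap: R_th = R_A‖R_B = (68.0 × 96.9)/164.9 = 40.0 kΩ.

V_th = 9.28 V, R_th = 40.0 kΩ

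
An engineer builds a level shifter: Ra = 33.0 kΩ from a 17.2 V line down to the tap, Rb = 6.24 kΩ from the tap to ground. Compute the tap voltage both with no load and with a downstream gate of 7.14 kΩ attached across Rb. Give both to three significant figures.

Unloaded: 2.74 V; loaded: 1.58 V

Open-circuit: V = 17.2 × 6.24/(33.0 + 6.24) = 2.74 V.
With the load, Rb becomes Rb‖R_L = 3.330 kΩ, so V = 17.2 × 3.330/36.33 = 1.58 V.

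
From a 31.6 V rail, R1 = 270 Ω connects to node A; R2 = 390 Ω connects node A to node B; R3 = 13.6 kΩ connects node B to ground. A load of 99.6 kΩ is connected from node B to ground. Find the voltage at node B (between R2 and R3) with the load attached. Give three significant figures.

V ≈ 29.9 V

At node B, R3 is in parallel with the load: R3‖R_L = 11970 Ω.
Below node A the resistance is R2 + (R3‖R_L) = 12360 Ω, so V_A = 31.6 × 12360/12630 = 30.92 V.
Then V_B = V_A × (R3‖R_L)/(R2 + R3‖R_L) = 30.92 × 11970/12360 = 29.9 V.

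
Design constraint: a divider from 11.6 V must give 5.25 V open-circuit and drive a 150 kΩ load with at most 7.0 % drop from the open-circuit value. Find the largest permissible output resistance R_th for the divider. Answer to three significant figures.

Loading drop = R_th/(R_th + R_L) ≤ 0.0700, so R_th ≤ R_L · ε/(1−ε) = 150 kΩ × 0.0700/0.9300 = 11.3 kΩ.

R_th ≤ 11.3 kΩ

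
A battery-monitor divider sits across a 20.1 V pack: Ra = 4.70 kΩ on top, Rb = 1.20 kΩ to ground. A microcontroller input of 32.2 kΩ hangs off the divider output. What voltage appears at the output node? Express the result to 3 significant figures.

V_out ≈ 3.97 V

The load sits in parallel with Rb: Rb‖R_L = (1.20 × 32.2) / (1.20 + 32.2) = 1.157 kΩ.
V_out = 20.1 × 1.157 / (4.70 + 1.157) = 20.1 × 1.157/5.857 = 3.97 V.
(Unloaded it would have been 4.09 V.)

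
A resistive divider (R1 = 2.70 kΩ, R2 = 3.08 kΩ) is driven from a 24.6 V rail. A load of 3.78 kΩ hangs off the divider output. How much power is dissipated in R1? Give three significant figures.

Total resistance from the source is R1 + (R2‖R_L) = 4.397 kΩ, so I = 24.6/4.397 kΩ = 5.595 mA.
P = I²·R1 = (5.595 mA)² × 2.70 kΩ = 84.5 mW.

P ≈ 84.5 mW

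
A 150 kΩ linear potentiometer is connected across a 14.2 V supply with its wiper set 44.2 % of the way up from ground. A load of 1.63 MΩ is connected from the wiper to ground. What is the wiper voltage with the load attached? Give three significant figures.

The wiper splits the pot into (1−α)R = 83.70 kΩ above and αR = 66.30 kΩ below.
Lower section ‖ load = 63.71 kΩ.
V_wiper = 14.2 × 63.71/(83.70 + 63.71) = 6.14 V.

V ≈ 6.14 V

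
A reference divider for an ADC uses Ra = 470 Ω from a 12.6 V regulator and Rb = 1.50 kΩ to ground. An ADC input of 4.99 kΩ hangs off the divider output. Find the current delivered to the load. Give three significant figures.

I_L ≈ 1.79 mA

Rb‖R_L = 1153 Ω; V_out = 12.6 × 1153/1623 = 8.952 V.
I_L = V_out / R_L = 8.952 / 4.99 kΩ = 1.79 mA.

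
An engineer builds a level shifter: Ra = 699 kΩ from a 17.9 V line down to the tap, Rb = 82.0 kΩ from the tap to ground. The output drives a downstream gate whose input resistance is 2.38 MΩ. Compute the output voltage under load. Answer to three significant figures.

The load sits in parallel with Rb: Rb‖R_L = (82.0 × 2380) / (82.0 + 2380) = 79.27 kΩ.
V_out = 17.9 × 79.27 / (699 + 79.27) = 17.9 × 79.27/778.3 = 1.82 V.

V_out ≈ 1.82 V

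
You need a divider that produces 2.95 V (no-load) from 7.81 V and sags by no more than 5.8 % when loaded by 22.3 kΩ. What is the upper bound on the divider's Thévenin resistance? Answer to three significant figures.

Loading drop = R_th/(R_th + R_L) ≤ 0.0580, so R_th ≤ R_L · ε/(1−ε) = 22.3 kΩ × 0.0580/0.9420 = 1.37 kΩ.
(Any R1, R2 with R2/(R1+R2) = 0.378 and R1‖R2 ≤ 1.37 kΩ will meet the spec.)

R_th ≤ 1.37 kΩ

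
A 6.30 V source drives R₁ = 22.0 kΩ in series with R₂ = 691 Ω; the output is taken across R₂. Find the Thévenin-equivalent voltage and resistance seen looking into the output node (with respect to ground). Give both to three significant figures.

V_th is the open-circuit tap voltage: 6.30 × 691/(22000 + 691) = 0.192 V.
With the supply zeroed, R₁ and R₂ appear in parallel from the tap: R_th = R₁‖R₂ = (22000 × 691)/22690 = 670 Ω.

V_th = 0.192 V, R_th = 670 Ω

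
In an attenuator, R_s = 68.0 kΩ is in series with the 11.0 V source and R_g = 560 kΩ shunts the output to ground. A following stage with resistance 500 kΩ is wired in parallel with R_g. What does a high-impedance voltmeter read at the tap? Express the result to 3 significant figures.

The load sits in parallel with R_g: R_g‖R_L = (560 × 500) / (560 + 500) = 264.2 kΩ.
V_out = 11.0 × 264.2 / (68.0 + 264.2) = 11.0 × 264.2/332.2 = 8.75 V.

V_out ≈ 8.75 V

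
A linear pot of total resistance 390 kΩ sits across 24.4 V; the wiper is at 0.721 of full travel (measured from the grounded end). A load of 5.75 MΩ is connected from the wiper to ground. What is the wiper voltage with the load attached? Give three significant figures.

The wiper splits the pot into (1−α)R = 108.8 kΩ above and αR = 281.2 kΩ below.
Lower section ‖ load = 268.1 kΩ.
V_wiper = 24.4 × 268.1/(108.8 + 268.1) = 17.4 V.

V ≈ 17.4 V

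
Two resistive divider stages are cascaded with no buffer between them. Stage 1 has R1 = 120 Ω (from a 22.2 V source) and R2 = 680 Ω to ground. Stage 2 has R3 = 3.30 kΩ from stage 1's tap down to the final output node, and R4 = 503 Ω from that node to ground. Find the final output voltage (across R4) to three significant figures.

V_out ≈ 2.43 V

Stage 2 presents R3+R4 = 3803 Ω as a load on stage 1's tap.
Stage 1's lower leg becomes R2‖(R3+R4) = 576.9 Ω, so V_mid = 22.2 × 576.9/696.9 = 18.38 V.
Stage 2 is itself unloaded: V_out = V_mid × R4/(R3+R4) = 18.38 × 503/3803 = 2.43 V.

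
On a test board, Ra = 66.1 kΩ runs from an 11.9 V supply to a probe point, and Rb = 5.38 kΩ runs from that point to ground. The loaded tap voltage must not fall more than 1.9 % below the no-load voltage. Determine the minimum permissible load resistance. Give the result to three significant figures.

R_L(min) ≈ 257 kΩ

Output resistance R_th = Ra‖Rb = (66.1 × 5.38)/71.48 = 4.975 kΩ.
The fractional drop is R_th/(R_th + R_L); requiring this ≤ 0.0190 gives R_L ≥ R_th(1/0.0190 − 1) = 4.975 × 51.63 = 257 kΩ.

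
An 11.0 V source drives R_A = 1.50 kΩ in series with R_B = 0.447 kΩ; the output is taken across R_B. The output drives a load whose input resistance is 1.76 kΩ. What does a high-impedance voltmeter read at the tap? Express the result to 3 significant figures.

V_out ≈ 2.11 V

The load sits in parallel with R_B: R_B‖R_L = (447 × 1760) / (447 + 1760) = 356.5 Ω.
V_out = 11.0 × 356.5 / (1500 + 356.5) = 11.0 × 356.5/1856 = 2.11 V.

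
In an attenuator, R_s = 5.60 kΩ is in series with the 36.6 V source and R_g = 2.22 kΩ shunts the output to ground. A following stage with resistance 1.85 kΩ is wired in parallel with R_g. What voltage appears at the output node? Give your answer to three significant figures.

The load sits in parallel with R_g: R_g‖R_L = (2.22 × 1.85) / (2.22 + 1.85) = 1.009 kΩ.
V_out = 36.6 × 1.009 / (5.60 + 1.009) = 36.6 × 1.009/6.609 = 5.59 V.
(Unloaded it would have been 10.4 V.)

V_out ≈ 5.59 V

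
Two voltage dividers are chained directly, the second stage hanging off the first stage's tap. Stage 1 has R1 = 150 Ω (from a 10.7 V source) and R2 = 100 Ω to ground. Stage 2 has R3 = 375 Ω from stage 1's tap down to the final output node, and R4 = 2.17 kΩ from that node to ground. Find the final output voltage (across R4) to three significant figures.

Stage 2 presents R3+R4 = 2545 Ω as a load on stage 1's tap.
Stage 1's lower leg becomes R2‖(R3+R4) = 96.22 Ω, so V_mid = 10.7 × 96.22/246.2 = 4.181 V.
Stage 2 is itself unloaded: V_out = V_mid × R4/(R3+R4) = 4.181 × 2170/2545 = 3.57 V.

V_out ≈ 3.57 V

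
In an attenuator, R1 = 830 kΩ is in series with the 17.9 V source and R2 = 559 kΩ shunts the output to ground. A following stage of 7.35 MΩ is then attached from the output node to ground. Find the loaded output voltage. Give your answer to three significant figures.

V_out ≈ 6.89 V

The load sits in parallel with R2: R2‖R_L = (559 × 7350) / (559 + 7350) = 519.5 kΩ.
V_out = 17.9 × 519.5 / (830 + 519.5) = 17.9 × 519.5/1349 = 6.89 V.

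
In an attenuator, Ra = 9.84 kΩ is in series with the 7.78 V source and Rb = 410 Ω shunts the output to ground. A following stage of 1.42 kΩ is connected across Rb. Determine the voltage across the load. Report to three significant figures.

The load sits in parallel with Rb: Rb‖R_L = (410 × 1420) / (410 + 1420) = 318.1 Ω.
V_out = 7.78 × 318.1 / (9840 + 318.1) = 7.78 × 318.1/10160 = 0.244 V.

V_out ≈ 0.244 V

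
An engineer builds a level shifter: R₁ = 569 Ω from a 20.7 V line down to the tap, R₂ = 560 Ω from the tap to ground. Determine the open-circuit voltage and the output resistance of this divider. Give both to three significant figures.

V_th is the open-circuit tap voltage: 20.7 × 560/(569 + 560) = 10.3 V.
With the supply zeroed, R₁ and R₂ appear in parallel from the tap: R_th = R₁‖R₂ = (569 × 560)/1129 = 282 Ω.

V_th = 10.3 V, R_th = 282 Ω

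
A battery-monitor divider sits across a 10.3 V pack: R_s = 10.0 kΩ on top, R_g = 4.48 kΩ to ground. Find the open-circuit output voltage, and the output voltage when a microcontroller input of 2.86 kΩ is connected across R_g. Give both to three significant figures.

Open-circuit: V = 10.3 × 4.48/(10.0 + 4.48) = 3.19 V.
With the load, R_g becomes R_g‖R_L = 1.746 kΩ, so V = 10.3 × 1.746/11.75 = 1.53 V.

Unloaded: 3.19 V; loaded: 1.53 V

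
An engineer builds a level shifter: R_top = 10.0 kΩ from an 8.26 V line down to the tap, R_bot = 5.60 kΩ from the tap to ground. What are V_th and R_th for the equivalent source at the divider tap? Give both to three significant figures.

V_th = 2.97 V, R_th = 3.59 kΩ

V_th is the open-circuit tap voltage: 8.26 × 5.60/(10.0 + 5.60) = 2.97 V.
With the supply zeroed, R_top and R_bot appear in parallel from the tap: R_th = R_top‖R_bot = (10.0 × 5.60)/15.60 = 3.59 kΩ.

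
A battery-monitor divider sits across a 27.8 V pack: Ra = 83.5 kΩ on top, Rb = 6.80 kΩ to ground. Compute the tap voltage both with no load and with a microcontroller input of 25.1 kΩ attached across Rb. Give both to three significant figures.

Open-circuit: V = 27.8 × 6.80/(83.5 + 6.80) = 2.09 V.
With the load, Rb becomes Rb‖R_L = 5.350 kΩ, so V = 27.8 × 5.350/88.85 = 1.67 V.

Unloaded: 2.09 V; loaded: 1.67 V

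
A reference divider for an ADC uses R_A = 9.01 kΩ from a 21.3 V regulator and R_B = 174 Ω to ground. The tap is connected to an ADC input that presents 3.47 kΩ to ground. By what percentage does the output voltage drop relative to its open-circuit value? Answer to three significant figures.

4.69 %

The divider's output (Thévenin) resistance is R_A‖R_B = 170.7 Ω.
Fractional drop under load = R_th/(R_th + R_L) = 170.7 / (170.7 + 3470) = 0.04689.
So the output falls by 4.69 %.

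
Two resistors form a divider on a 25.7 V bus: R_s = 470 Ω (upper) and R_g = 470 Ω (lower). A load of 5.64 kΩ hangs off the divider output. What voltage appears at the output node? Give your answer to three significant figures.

The load sits in parallel with R_g: R_g‖R_L = (470 × 5640) / (470 + 5640) = 433.8 Ω.
V_out = 25.7 × 433.8 / (470 + 433.8) = 25.7 × 433.8/903.8 = 12.3 V.

V_out ≈ 12.3 V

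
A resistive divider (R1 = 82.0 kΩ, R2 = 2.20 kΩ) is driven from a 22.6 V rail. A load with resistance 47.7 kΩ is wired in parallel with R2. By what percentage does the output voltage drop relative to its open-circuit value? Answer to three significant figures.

The divider's output (Thévenin) resistance is R1‖R2 = 2.143 kΩ.
Fractional drop under load = R_th/(R_th + R_L) = 2.143 / (2.143 + 47.7) = 0.04299.
So the output falls by 4.30 %.

4.30 %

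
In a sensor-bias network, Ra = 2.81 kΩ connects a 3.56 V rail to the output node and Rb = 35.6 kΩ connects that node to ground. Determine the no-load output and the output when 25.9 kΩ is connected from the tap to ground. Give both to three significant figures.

Open-circuit: V = 3.56 × 35.6/(2.81 + 35.6) = 3.30 V.
With the load, Rb becomes Rb‖R_L = 14.99 kΩ, so V = 3.56 × 14.99/17.80 = 3.00 V.

Unloaded: 3.30 V; loaded: 3.00 V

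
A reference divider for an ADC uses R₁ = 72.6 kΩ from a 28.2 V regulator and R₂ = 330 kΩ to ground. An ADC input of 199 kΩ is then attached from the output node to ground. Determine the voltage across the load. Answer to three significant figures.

V_out ≈ 17.8 V

The load sits in parallel with R₂: R₂‖R_L = (330 × 199) / (330 + 199) = 124.1 kΩ.
V_out = 28.2 × 124.1 / (72.6 + 124.1) = 28.2 × 124.1/196.7 = 17.8 V.
(Unloaded it would have been 23.1 V.)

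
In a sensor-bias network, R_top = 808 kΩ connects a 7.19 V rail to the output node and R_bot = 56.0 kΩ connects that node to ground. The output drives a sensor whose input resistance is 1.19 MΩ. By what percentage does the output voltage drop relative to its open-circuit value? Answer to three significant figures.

4.22 %

The divider's output (Thévenin) resistance is R_top‖R_bot = 52.37 kΩ.
Fractional drop under load = R_th/(R_th + R_L) = 52.37 / (52.37 + 1190) = 0.04215.
So the output falls by 4.22 %.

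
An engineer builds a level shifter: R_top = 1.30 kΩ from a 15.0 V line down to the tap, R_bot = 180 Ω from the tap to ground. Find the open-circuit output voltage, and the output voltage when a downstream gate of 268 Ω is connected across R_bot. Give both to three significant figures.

Open-circuit: V = 15.0 × 180/(1300 + 180) = 1.82 V.
With the load, R_bot becomes R_bot‖R_L = 107.7 Ω, so V = 15.0 × 107.7/1408 = 1.15 V.

Unloaded: 1.82 V; loaded: 1.15 V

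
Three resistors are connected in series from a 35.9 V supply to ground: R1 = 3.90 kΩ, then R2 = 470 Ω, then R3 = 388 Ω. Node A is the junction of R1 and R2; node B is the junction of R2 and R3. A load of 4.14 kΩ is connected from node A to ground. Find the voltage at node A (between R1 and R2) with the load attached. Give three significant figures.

V ≈ 5.53 V

Below node A the series string R2+R3 = 858.0 Ω sits in parallel with the 4140 Ω load: 710.7 Ω.
V_A = 35.9 × 710.7/(3900 + 710.7) = 5.53 V.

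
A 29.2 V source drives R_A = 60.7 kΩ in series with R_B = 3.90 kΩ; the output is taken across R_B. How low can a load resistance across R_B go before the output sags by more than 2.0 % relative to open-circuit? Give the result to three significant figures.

Output resistance R_th = R_A‖R_B = (60.7 × 3.90)/64.60 = 3.665 kΩ.
The fractional drop is R_th/(R_th + R_L); requiring this ≤ 0.0200 gives R_L ≥ R_th(1/0.0200 − 1) = 3.665 × 49.00 = 180 kΩ.

R_L(min) ≈ 180 kΩ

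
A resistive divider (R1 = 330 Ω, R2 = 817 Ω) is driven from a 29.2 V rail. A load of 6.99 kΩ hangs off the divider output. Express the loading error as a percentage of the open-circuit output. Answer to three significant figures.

The divider's output (Thévenin) resistance is R1‖R2 = 235.1 Ω.
Fractional drop under load = R_th/(R_th + R_L) = 235.1 / (235.1 + 6990) = 0.03253.
So the output falls by 3.25 %.

3.25 %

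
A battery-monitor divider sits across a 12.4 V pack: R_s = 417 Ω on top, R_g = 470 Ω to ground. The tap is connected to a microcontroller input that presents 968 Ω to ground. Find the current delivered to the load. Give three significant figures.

I_L ≈ 5.53 mA

R_g‖R_L = 316.4 Ω; V_out = 12.4 × 316.4/733.4 = 5.349 V.
I_L = V_out / R_L = 5.349 / 968 Ω = 5.53 mA.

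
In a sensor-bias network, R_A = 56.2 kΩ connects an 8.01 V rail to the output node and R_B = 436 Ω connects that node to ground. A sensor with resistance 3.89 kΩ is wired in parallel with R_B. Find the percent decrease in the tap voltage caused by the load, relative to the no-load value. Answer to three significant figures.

10.0 %

Unloaded V = 8.01 × 436/56640 = 0.061663 V.
Loaded: R_B‖R_L = 392.1 Ω, giving V = 8.01 × 392.1/56590 = 0.055492 V.
Drop = (0.061663 − 0.055492) / 0.061663 = 10.0 %.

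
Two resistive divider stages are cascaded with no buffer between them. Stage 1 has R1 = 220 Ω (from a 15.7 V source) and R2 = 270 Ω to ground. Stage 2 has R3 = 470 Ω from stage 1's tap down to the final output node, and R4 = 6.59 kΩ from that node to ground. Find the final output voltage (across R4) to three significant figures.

V_out ≈ 7.94 V

Stage 2 presents R3+R4 = 7060 Ω as a load on stage 1's tap.
Stage 1's lower leg becomes R2‖(R3+R4) = 260.1 Ω, so V_mid = 15.7 × 260.1/480.1 = 8.505 V.
Stage 2 is itself unloaded: V_out = V_mid × R4/(R3+R4) = 8.505 × 6590/7060 = 7.94 V.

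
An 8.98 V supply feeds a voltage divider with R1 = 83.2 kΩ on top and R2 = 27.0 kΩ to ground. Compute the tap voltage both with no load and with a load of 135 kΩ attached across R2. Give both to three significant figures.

Open-circuit: V = 8.98 × 27.0/(83.2 + 27.0) = 2.20 V.
With the load, R2 becomes R2‖R_L = 22.50 kΩ, so V = 8.98 × 22.50/105.7 = 1.91 V.

Unloaded: 2.20 V; loaded: 1.91 V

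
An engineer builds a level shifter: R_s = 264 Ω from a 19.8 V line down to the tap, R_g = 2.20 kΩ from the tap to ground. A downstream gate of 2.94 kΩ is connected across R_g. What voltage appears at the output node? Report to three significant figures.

V_out ≈ 16.4 V

The load sits in parallel with R_g: R_g‖R_L = (2200 × 2940) / (2200 + 2940) = 1258 Ω.
V_out = 19.8 × 1258 / (264 + 1258) = 19.8 × 1258/1522 = 16.4 V.
(Unloaded it would have been 17.7 V.)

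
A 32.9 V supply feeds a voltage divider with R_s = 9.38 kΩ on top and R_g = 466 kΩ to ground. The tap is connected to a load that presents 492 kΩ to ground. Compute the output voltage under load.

V_out ≈ 31.7 V

The load sits in parallel with R_g: R_g‖R_L = (466 × 492) / (466 + 492) = 239.3 kΩ.
V_out = 32.9 × 239.3 / (9.38 + 239.3) = 32.9 × 239.3/248.7 = 31.7 V.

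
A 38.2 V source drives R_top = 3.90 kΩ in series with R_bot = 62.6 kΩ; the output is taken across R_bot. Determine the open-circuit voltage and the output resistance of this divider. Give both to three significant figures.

V_th is the open-circuit tap voltage: 38.2 × 62.6/(3.90 + 62.6) = 36.0 V.
With the supply zeroed, R_top and R_bot appear in parallel from the tap: R_th = R_top‖R_bot = (3.90 × 62.6)/66.50 = 3.67 kΩ.

V_th = 36.0 V, R_th = 3.67 kΩ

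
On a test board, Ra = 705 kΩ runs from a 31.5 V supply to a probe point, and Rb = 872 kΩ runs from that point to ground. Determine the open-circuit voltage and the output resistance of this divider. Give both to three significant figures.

V_th = 17.4 V, R_th = 390 kΩ

V_th is the open-circuit tap voltage: 31.5 × 872/(705 + 872) = 17.4 V.
With the supply zeroed, Ra and Rb appear in parallel from the tap: R_th = Ra‖Rb = (705 × 872)/1577 = 390 kΩ.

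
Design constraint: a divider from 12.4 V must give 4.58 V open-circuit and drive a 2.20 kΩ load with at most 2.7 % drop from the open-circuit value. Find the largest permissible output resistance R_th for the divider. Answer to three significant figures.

Loading drop = R_th/(R_th + R_L) ≤ 0.0270, so R_th ≤ R_L · ε/(1−ε) = 2.20 kΩ × 0.0270/0.9730 = 61.0 Ω.
(Any R1, R2 with R2/(R1+R2) = 0.369 and R1‖R2 ≤ 61.0 Ω will meet the spec.)

R_th ≤ 61.0 Ω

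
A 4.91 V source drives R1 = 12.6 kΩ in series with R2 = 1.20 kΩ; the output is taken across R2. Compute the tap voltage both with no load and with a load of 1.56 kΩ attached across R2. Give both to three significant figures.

Open-circuit: V = 4.91 × 1.20/(12.6 + 1.20) = 0.427 V.
With the load, R2 becomes R2‖R_L = 0.6783 kΩ, so V = 4.91 × 0.6783/13.28 = 0.251 V.

Unloaded: 0.427 V; loaded: 0.251 V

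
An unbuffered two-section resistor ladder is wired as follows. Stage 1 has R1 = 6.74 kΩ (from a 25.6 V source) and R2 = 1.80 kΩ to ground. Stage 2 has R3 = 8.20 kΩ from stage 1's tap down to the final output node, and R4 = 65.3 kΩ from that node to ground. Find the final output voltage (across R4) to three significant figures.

V_out ≈ 4.70 V

Stage 2 presents R3+R4 = 73.50 kΩ as a load on stage 1's tap.
Stage 1's lower leg becomes R2‖(R3+R4) = 1.757 kΩ, so V_mid = 25.6 × 1.757/8.497 = 5.293 V.
Stage 2 is itself unloaded: V_out = V_mid × R4/(R3+R4) = 5.293 × 65.3/73.50 = 4.70 V.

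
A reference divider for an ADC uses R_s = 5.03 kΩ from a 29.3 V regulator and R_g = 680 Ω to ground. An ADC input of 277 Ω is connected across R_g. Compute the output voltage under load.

The load sits in parallel with R_g: R_g‖R_L = (680 × 277) / (680 + 277) = 196.8 Ω.
V_out = 29.3 × 196.8 / (5030 + 196.8) = 29.3 × 196.8/5227 = 1.10 V.

V_out ≈ 1.10 V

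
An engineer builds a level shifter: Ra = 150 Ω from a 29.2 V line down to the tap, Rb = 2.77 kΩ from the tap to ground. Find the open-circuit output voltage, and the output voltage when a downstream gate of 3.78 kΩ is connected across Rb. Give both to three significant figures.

Open-circuit: V = 29.2 × 2770/(150 + 2770) = 27.7 V.
With the load, Rb becomes Rb‖R_L = 1599 Ω, so V = 29.2 × 1599/1749 = 26.7 V.

Unloaded: 27.7 V; loaded: 26.7 V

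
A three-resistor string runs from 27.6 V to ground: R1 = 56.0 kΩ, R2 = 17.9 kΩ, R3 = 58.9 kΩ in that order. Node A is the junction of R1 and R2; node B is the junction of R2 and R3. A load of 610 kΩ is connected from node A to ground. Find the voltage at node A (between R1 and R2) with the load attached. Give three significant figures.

Below node A the series string R2+R3 = 76.80 kΩ sits in parallel with the 610 kΩ load: 68.21 kΩ.
V_A = 27.6 × 68.21/(56.0 + 68.21) = 15.2 V.

V ≈ 15.2 V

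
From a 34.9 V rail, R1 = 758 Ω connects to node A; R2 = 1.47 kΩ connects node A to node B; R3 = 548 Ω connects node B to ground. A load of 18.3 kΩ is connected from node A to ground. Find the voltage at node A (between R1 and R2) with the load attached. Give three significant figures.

V ≈ 24.6 V

Below node A the series string R2+R3 = 2018 Ω sits in parallel with the 18300 Ω load: 1818 Ω.
V_A = 34.9 × 1818/(758 + 1818) = 24.6 V.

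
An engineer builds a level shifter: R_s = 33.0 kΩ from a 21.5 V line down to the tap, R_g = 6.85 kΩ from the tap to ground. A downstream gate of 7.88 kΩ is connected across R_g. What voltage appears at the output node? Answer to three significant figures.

V_out ≈ 2.15 V

The load sits in parallel with R_g: R_g‖R_L = (6.85 × 7.88) / (6.85 + 7.88) = 3.664 kΩ.
V_out = 21.5 × 3.664 / (33.0 + 3.664) = 21.5 × 3.664/36.66 = 2.15 V.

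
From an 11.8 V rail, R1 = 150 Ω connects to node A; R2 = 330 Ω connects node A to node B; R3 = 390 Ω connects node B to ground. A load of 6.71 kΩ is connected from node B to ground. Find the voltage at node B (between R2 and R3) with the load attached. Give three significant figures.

V ≈ 5.13 V

At node B, R3 is in parallel with the load: R3‖R_L = 368.6 Ω.
Below node A the resistance is R2 + (R3‖R_L) = 698.6 Ω, so V_A = 11.8 × 698.6/848.6 = 9.714 V.
Then V_B = V_A × (R3‖R_L)/(R2 + R3‖R_L) = 9.714 × 368.6/698.6 = 5.13 V.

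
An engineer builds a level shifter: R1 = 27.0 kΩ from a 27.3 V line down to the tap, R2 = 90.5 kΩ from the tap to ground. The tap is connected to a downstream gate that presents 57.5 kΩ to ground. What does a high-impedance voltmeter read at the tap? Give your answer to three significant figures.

The load sits in parallel with R2: R2‖R_L = (90.5 × 57.5) / (90.5 + 57.5) = 35.16 kΩ.
V_out = 27.3 × 35.16 / (27.0 + 35.16) = 27.3 × 35.16/62.16 = 15.4 V.
(Unloaded it would have been 21.0 V.)

V_out ≈ 15.4 V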